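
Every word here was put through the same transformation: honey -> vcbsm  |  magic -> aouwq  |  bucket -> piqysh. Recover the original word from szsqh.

elect

Every letter moves 14 places later in the alphabet, wrapping around z→a.
Reversing it on szsqh: s−14=e, z−14=l, s−14=e, q−14=c, h−14=t.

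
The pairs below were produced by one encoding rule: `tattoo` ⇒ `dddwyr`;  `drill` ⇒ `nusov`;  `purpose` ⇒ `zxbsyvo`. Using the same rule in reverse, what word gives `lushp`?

Shifts by position in tattoo: pos 0: t→d (+10), pos 1: a→d (+3), pos 2: t→d (+10), pos 3: t→w (+3) — repeating every 2. It's a Vigenère-style cipher with numeric key [10,3]: position i shifts by key[i mod 2].
Decoding lushp: l−10=b, u−3=r, s−10=i, h−3=e, p−10=f.

brief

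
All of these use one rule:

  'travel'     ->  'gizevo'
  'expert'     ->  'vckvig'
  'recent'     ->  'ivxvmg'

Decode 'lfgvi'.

Each pair mirrors across the alphabet (t↔g, r↔i, a↔z): positions sum to 25. This is the alphabet-reversal cipher (Atbash): a becomes z, b becomes y, etc.
Undoing it on lfgvi: l↔o, f↔u, g↔t, v↔e, i↔r.

outer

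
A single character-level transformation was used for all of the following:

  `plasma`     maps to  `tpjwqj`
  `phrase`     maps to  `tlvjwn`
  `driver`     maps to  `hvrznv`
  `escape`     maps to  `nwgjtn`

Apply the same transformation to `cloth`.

The shift depends on letter class: consonant p→t is +4, but vowel a→j is +9. The rule splits by letter class: vowels +9, consonants +4.
Applying it to cloth: c(cons)+4=g, l(cons)+4=p, o(vowel)+9=x, t(cons)+4=x, h(cons)+4=l.

gpxxl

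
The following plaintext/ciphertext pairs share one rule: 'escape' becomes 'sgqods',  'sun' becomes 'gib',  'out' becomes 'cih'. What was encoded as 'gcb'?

Compare letters: e→s is +14, s→g is +14, c→q is +14 — a constant shift. This is a Caesar cipher with shift 14.
Reversing it on gcb: g−14=s, c−14=o, b−14=n.

son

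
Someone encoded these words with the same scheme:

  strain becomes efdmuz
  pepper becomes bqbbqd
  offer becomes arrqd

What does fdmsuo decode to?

Compare letters: s→e is +12, t→f is +12, r→d is +12 — a constant shift. Every letter moves 12 places later in the alphabet, wrapping around z→a.
Reversing it on fdmsuo: f−12=t, d−12=r, m−12=a, s−12=g, u−12=i, o−12=c.

tragic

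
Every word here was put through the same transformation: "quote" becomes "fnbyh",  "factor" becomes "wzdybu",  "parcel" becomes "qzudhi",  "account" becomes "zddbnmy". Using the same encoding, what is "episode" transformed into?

hqpjbsh

Treating letters as 0–25, the rule is x ↦ 15x + 25 (mod 26).
Applying it to episode: e(4)→15·4+25≡7=h; p(15)→15·15+25≡16=q; i(8)→15·8+25≡15=p; s(18)→15·18+25≡9=j; o(14)→15·14+25≡1=b; d(3)→15·3+25≡18=s; e(4)→15·4+25≡7=h (all mod 26).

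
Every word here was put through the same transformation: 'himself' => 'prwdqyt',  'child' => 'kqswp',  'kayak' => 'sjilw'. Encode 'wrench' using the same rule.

eaoyou

In himself: h→p is +8, i→r is +9, m→w is +10, s→d is +11 — the shift increases by 1 each position. Letter i (0-indexed) is shifted by i+8, so successive shifts are 8, 9, 10, ….
On wrench: w+8=e, r+9=a, e+10=o, n+11=y, c+12=o, h+13=u.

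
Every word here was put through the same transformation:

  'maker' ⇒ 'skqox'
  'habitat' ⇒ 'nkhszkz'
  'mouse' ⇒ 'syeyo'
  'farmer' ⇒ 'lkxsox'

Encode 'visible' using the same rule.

The shift depends on letter class: consonant m→s is +6, but vowel a→k is +10. Vowels shift forward by 10 and consonants shift forward by 6.
For visible: v(cons)+6=b, i(vowel)+10=s, s(cons)+6=y, i(vowel)+10=s, b(cons)+6=h, l(cons)+6=r, e(vowel)+10=o.

bsyshro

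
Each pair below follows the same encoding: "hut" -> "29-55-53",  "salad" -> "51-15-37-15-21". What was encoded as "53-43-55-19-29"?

touch

Each letter becomes 2×(its alphabet position, a=1..z=26) + 13.
Decoding 53-43-55-19-29: 53→(53−13)÷2=20=t, 43→(43−13)÷2=15=o, 55→(55−13)÷2=21=u, 19→(19−13)÷2=3=c, 29→(29−13)÷2=8=h.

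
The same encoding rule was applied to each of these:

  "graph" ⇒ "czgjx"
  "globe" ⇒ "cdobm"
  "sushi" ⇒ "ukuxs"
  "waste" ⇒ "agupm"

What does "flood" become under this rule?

hdoor

g(6)→c(2) and r(17)→z(25) fit y≡21x+6 (mod 26); the inverse of 21 mod 26 is 5. Treating letters as 0–25, the rule is x ↦ 21x + 6 (mod 26).
Applying it to flood: f(5)→21·5+6≡7=h; l(11)→21·11+6≡3=d; o(14)→21·14+6≡14=o; o(14)→21·14+6≡14=o; d(3)→21·3+6≡17=r (all mod 26).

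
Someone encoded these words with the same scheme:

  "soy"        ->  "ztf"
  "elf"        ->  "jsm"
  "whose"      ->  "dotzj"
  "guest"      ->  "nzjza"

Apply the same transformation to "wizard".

dngfyk

The shift depends on letter class: consonant s→z is +7, but vowel o→t is +5. The rule splits by letter class: vowels +5, consonants +7.
For wizard: w(cons)+7=d, i(vowel)+5=n, z(cons)+7=g, a(vowel)+5=f, r(cons)+7=y, d(cons)+7=k.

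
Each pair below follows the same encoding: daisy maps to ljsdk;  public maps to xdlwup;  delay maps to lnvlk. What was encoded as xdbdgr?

The shift increases by 1 at each position, starting from +8: 8, 9, 10, ….
Decoding xdbdgr: x−8=p, d−9=u, b−10=r, d−11=s, g−12=u, r−13=e.

pursue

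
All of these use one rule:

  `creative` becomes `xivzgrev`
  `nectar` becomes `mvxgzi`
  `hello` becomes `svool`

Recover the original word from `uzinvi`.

Each pair mirrors across the alphabet (c↔x, r↔i, e↔v): positions sum to 25. Letters are reflected about the middle of the alphabet (position → 25−position): Atbash.
Decoding uzinvi: u↔f, z↔a, i↔r, n↔m, v↔e, i↔r.

farmer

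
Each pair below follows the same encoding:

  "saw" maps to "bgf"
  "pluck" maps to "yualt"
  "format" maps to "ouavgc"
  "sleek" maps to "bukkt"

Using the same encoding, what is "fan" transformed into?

ogw

The shift depends on letter class: consonant s→b is +9, but vowel a→g is +6. The rule splits by letter class: vowels +6, consonants +9.
Applying it to fan: f(cons)+9=o, a(vowel)+6=g, n(cons)+9=w.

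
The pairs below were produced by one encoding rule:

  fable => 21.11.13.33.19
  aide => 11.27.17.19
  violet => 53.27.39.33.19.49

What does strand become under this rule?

47.49.45.11.37.17

f(#6)→21 and a(#1)→11: differences scale by 2, so n = 2·pos + 9. The formula is n = 2×(alphabet index, a=1) + 9.
On strand: s=19→47, t=20→49, r=18→45, a=1→11, n=14→37, d=4→17.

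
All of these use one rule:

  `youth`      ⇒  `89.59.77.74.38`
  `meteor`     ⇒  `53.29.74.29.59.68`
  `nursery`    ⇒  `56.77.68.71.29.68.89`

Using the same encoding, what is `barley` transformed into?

y(#25)→89 and o(#15)→59: differences scale by 3, so n = 3·pos + 14. With a=1..z=26, the number is 3·pos + 14.
For barley: b=2→20, a=1→17, r=18→68, l=12→50, e=5→29, y=25→89.

20.17.68.50.29.89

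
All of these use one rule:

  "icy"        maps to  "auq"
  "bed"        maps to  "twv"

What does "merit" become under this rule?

ewjal

Compare letters: i→a is +18, c→u is +18, y→q is +18 — a constant shift. Every letter moves 18 places later in the alphabet, wrapping around z→a.
For merit: m+18=e, e+18=w, r+18=j, i+18=a, t+18=l.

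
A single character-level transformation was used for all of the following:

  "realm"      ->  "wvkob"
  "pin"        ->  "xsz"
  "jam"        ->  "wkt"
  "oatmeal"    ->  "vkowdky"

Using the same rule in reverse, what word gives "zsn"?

dip

The output letters match the input read backwards, each shifted +10: realm reversed is mlaer. The word is reversed, then every letter is shifted forward by 10.
Undoing it on zsn: shift back: z−10=p, s−10=i, n−10=d → pid; then reverse → dip.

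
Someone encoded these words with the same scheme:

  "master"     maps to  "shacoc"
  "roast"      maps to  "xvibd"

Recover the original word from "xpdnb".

river

In master: m→s is +6, a→h is +7, s→a is +8, t→c is +9 — the shift increases by 1 each position. The shift increases by 1 at each position, starting from +6: 6, 7, 8, ….
Reversing it on xpdnb: x−6=r, p−7=i, d−8=v, n−9=e, b−10=r.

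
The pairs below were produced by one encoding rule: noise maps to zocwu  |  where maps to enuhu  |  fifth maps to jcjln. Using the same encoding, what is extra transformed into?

utlhm

n(13)→z(25) and o(14)→o(14) fit y≡15x+12 (mod 26); the inverse of 15 mod 26 is 7. Each letter's alphabet position (a=0..z=25) is mapped through 15·x+12 mod 26 — an affine cipher.
For extra: e(4)→15·4+12≡20=u; x(23)→15·23+12≡19=t; t(19)→15·19+12≡11=l; r(17)→15·17+12≡7=h; a(0)→15·0+12≡12=m (all mod 26).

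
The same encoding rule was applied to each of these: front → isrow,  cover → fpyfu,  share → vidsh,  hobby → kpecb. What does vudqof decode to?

staple

Shifts by position in front: pos 0: f→i (+3), pos 1: r→s (+1), pos 2: o→r (+3), pos 3: n→o (+1) — repeating every 2. The shifts repeat in a cycle of length 2: positions 0,1,… shift by +3, +1, then the pattern repeats.
Undoing it on vudqof: v−3=s, u−1=t, d−3=a, q−1=p, o−3=l, f−1=e.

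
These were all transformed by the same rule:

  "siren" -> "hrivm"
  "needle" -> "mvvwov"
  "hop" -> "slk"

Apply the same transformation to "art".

Each pair mirrors across the alphabet (s↔h, i↔r, r↔i): positions sum to 25. Each letter is replaced by its mirror in the alphabet: a↔z, b↔y, c↔x, and so on (the Atbash cipher).
On art: a↔z, r↔i, t↔g.

zig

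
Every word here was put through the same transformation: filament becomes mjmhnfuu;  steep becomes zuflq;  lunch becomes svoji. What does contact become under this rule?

jpoabda

Shifts by position in filament: pos 0: f→m (+7), pos 1: i→j (+1), pos 2: l→m (+1), pos 3: a→h (+7), pos 4: m→n (+1), pos 5: e→f (+1) — repeating every 3. The shifts repeat in a cycle of length 3: positions 0,1,… shift by +7, +1, +1, then the pattern repeats.
On contact: c+7=j, o+1=p, n+1=o, t+7=a, a+1=b, c+1=d, t+7=a.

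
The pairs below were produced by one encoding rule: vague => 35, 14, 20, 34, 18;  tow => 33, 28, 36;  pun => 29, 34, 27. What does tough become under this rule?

v is letter #22 and maps to 35: an offset of 13. Each letter is replaced by its alphabet position (a=1..z=26) + 13.
On tough: t=20→33, o=15→28, u=21→34, g=7→20, h=8→21.

33, 28, 34, 20, 21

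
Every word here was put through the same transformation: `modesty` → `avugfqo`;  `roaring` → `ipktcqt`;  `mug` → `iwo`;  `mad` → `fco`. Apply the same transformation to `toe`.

gqv

The output letters match the input read backwards, each shifted +2: modesty reversed is ytsedom. Read the word backwards and shift each letter +2.
On toe: reverse → eot; then shift: e+2=g, o+2=q, t+2=v.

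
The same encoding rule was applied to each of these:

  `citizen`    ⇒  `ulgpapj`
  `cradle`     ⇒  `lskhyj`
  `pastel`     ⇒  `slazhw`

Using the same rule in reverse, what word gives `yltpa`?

timer

The output letters match the input read backwards, each shifted +7: citizen reversed is nezitic. Read the word backwards and shift each letter +7.
Reversing it on yltpa: shift back: y−7=r, l−7=e, t−7=m, p−7=i, a−7=t → remit; then reverse → timer.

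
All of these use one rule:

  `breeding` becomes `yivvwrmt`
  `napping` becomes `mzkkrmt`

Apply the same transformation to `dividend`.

Each pair mirrors across the alphabet (b↔y, r↔i, e↔v): positions sum to 25. Each letter is replaced by its mirror in the alphabet: a↔z, b↔y, c↔x, and so on (the Atbash cipher).
Applying it to dividend: d↔w, i↔r, v↔e, i↔r, d↔w, e↔v, n↔m, d↔w.

wrerwvmw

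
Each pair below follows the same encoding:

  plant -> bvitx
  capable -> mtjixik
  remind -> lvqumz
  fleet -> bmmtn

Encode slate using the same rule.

mbita

The output letters match the input read backwards, each shifted +8: plant reversed is tnalp. Two steps: reverse the string, then apply a Caesar shift of +8.
Applying it to slate: reverse → etals; then shift: e+8=m, t+8=b, a+8=i, l+8=t, s+8=a.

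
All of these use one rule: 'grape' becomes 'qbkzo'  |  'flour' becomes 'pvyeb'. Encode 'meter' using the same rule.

Compare letters: g→q is +10, r→b is +10, a→k is +10 — a constant shift. This is a Caesar cipher with shift 10.
Applying it to meter: m+10=w, e+10=o, t+10=d, e+10=o, r+10=b.

wodob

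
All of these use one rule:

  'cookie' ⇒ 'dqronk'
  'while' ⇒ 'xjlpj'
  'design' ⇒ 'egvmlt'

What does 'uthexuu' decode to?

treason

Letter i (0-indexed) is shifted by i+1, so successive shifts are 1, 2, 3, ….
Decoding uthexuu: u−1=t, t−2=r, h−3=e, e−4=a, x−5=s, u−6=o, u−7=n.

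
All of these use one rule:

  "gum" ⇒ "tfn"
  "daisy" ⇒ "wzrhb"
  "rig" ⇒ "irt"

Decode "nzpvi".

maker

Each letter is replaced by its mirror in the alphabet: a↔z, b↔y, c↔x, and so on (the Atbash cipher).
Undoing it on nzpvi: n↔m, z↔a, p↔k, v↔e, i↔r.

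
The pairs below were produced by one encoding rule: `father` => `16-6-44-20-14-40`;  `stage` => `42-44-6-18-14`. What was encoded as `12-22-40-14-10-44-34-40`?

director

f(#6)→16 and a(#1)→6: differences scale by 2, so n = 2·pos + 4. Each letter becomes 2×(its alphabet position, a=1..z=26) + 4.
Undoing it on 12-22-40-14-10-44-34-40: 12→(12−4)÷2=4=d, 22→(22−4)÷2=9=i, 40→(40−4)÷2=18=r, 14→(14−4)÷2=5=e, 10→(10−4)÷2=3=c, 44→(44−4)÷2=20=t, 34→(34−4)÷2=15=o, 40→(40−4)÷2=18=r.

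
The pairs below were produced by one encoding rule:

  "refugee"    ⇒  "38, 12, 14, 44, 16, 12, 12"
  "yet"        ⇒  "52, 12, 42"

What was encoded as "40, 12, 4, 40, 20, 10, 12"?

r(#18)→38 and e(#5)→12: differences scale by 2, so n = 2·pos + 2. Each letter becomes 2×(its alphabet position, a=1..z=26) + 2.
Decoding 40, 12, 4, 40, 20, 10, 12: 40→(40−2)÷2=19=s, 12→(12−2)÷2=5=e, 4→(4−2)÷2=1=a, 40→(40−2)÷2=19=s, 20→(20−2)÷2=9=i, 10→(10−2)÷2=4=d, 12→(12−2)÷2=5=e.

seaside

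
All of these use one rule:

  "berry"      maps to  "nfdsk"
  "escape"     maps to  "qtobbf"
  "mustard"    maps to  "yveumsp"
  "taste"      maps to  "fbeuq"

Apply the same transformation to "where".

Shifts by position in berry: pos 0: b→n (+12), pos 1: e→f (+1), pos 2: r→d (+12), pos 3: r→s (+1) — repeating every 2. The shifts repeat in a cycle of length 2: positions 0,1,… shift by +12, +1, then the pattern repeats.
On where: w+12=i, h+1=i, e+12=q, r+1=s, e+12=q.

iiqsq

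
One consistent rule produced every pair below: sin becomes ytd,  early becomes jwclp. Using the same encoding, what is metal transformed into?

wlepx

Two steps: reverse the string, then apply a Caesar shift of +11.
For metal: reverse → latem; then shift: l+11=w, a+11=l, t+11=e, e+11=p, m+11=x.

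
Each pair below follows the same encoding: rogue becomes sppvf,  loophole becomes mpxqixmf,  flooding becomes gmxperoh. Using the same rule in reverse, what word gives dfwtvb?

census

It's a Vigenère-style cipher with numeric key [1,1,9]: position i shifts by key[i mod 3].
Undoing it on dfwtvb: d−1=c, f−1=e, w−9=n, t−1=s, v−1=u, b−9=s.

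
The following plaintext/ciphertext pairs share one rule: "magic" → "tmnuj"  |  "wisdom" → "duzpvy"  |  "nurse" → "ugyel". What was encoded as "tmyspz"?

Shifts by position in magic: pos 0: m→t (+7), pos 1: a→m (+12), pos 2: g→n (+7), pos 3: i→u (+12) — repeating every 2. A repeating key of period 2 is used — shifts +7, +12 over and over.
Decoding tmyspz: t−7=m, m−12=a, y−7=r, s−12=g, p−7=i, z−12=n.

margin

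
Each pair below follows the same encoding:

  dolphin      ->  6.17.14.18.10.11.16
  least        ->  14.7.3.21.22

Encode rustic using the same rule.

Letters become their 1-based position plus 2 (so a→3, b→4, …).
Applying it to rustic: r=18→20, u=21→23, s=19→21, t=20→22, i=9→11, c=3→5.

20.23.21.22.11.5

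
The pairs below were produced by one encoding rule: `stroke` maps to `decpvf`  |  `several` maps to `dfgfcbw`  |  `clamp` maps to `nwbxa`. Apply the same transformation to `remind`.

cfxjyo

Two shifts are in play — +1 for a/e/i/o/u, +11 for every other letter.
For remind: r(cons)+11=c, e(vowel)+1=f, m(cons)+11=x, i(vowel)+1=j, n(cons)+11=y, d(cons)+11=o.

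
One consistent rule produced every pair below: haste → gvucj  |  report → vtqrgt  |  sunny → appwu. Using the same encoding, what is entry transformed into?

atvpg

The output letters match the input read backwards, each shifted +2: haste reversed is etsah. Read the word backwards and shift each letter +2.
Applying it to entry: reverse → yrtne; then shift: y+2=a, r+2=t, t+2=v, n+2=p, e+2=g.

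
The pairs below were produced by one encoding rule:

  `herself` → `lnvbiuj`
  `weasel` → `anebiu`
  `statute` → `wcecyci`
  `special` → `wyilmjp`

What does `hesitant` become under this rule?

lnwrxjrc

Shifts by position in herself: pos 0: h→l (+4), pos 1: e→n (+9), pos 2: r→v (+4), pos 3: s→b (+9) — repeating every 2. The shifts repeat in a cycle of length 2: positions 0,1,… shift by +4, +9, then the pattern repeats.
For hesitant: h+4=l, e+9=n, s+4=w, i+9=r, t+4=x, a+9=j, n+4=r, t+9=c.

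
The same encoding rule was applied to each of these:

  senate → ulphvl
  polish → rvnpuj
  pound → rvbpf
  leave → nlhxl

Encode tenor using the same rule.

vlpvt

Vowels shift forward by 7 and consonants shift forward by 2.
On tenor: t(cons)+2=v, e(vowel)+7=l, n(cons)+2=p, o(vowel)+7=v, r(cons)+2=t.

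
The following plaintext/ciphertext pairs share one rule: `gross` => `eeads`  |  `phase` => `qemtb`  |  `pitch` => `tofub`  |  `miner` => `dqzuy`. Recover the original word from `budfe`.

strip

The word is reversed, then every letter is shifted forward by 12.
Decoding budfe: shift back: b−12=p, u−12=i, d−12=r, f−12=t, e−12=s → pirts; then reverse → strip.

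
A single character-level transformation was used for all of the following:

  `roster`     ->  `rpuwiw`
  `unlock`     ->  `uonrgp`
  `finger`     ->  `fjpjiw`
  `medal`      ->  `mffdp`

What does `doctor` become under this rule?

In roster: r→r is +0, o→p is +1, s→u is +2, t→w is +3 — the shift increases by 1 each position. Letter i (0-indexed) is shifted by i+0, so successive shifts are 0, 1, 2, ….
For doctor: d+0=d, o+1=p, c+2=e, t+3=w, o+4=s, r+5=w.

dpewsw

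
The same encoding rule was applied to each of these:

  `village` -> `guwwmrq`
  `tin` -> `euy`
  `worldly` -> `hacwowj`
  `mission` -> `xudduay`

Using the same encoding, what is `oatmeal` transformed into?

The shift depends on letter class: consonant v→g is +11, but vowel i→u is +12. The rule splits by letter class: vowels +12, consonants +11.
On oatmeal: o(vowel)+12=a, a(vowel)+12=m, t(cons)+11=e, m(cons)+11=x, e(vowel)+12=q, a(vowel)+12=m, l(cons)+11=w.

amexqmw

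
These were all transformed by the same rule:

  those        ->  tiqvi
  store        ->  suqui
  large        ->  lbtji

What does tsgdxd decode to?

treaty

In those: t→t is +0, h→i is +1, o→q is +2, s→v is +3 — the shift increases by 1 each position. Letter i (0-indexed) is shifted by i+0, so successive shifts are 0, 1, 2, ….
Undoing it on tsgdxd: t−0=t, s−1=r, g−2=e, d−3=a, x−4=t, d−5=y.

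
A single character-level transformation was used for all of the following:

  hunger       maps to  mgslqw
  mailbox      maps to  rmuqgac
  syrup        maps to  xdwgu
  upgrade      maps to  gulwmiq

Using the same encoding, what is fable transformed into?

Vowels shift forward by 12 and consonants shift forward by 5.
For fable: f(cons)+5=k, a(vowel)+12=m, b(cons)+5=g, l(cons)+5=q, e(vowel)+12=q.

kmgqq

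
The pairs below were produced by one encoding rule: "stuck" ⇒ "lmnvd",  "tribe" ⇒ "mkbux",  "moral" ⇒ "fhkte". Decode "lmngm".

Every letter moves 19 places later in the alphabet, wrapping around z→a.
Reversing it on lmngm: l−19=s, m−19=t, n−19=u, g−19=n, m−19=t.

stunt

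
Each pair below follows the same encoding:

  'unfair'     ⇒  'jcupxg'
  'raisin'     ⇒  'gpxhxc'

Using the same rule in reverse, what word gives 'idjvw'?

This is a Caesar cipher with shift 15.
Decoding idjvw: i−15=t, d−15=o, j−15=u, v−15=g, w−15=h.

tough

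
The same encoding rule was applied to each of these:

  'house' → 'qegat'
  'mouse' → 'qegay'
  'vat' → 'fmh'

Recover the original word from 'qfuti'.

Read the word backwards and shift each letter +12.
Reversing it on qfuti: shift back: q−12=e, f−12=t, u−12=i, t−12=h, i−12=w → etihw; then reverse → white.

white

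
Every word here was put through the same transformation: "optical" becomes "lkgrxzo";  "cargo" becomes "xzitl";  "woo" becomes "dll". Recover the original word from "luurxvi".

Each pair mirrors across the alphabet (o↔l, p↔k, t↔g): positions sum to 25. This is the alphabet-reversal cipher (Atbash): a becomes z, b becomes y, etc.
Decoding luurxvi: l↔o, u↔f, u↔f, r↔i, x↔c, v↔e, i↔r.

officer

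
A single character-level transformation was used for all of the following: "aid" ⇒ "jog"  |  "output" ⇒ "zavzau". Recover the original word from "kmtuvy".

The output letters match the input read backwards, each shifted +6: aid reversed is dia. Two steps: reverse the string, then apply a Caesar shift of +6.
Reversing it on kmtuvy: shift back: k−6=e, m−6=g, t−6=n, u−6=o, v−6=p, y−6=s → egnops; then reverse → sponge.

sponge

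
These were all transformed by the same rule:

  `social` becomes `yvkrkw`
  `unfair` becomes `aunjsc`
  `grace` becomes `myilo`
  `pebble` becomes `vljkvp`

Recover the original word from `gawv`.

The shift increases by 1 at each position, starting from +6: 6, 7, 8, ….
Undoing it on gawv: g−6=a, a−7=t, w−8=o, v−9=m.

atom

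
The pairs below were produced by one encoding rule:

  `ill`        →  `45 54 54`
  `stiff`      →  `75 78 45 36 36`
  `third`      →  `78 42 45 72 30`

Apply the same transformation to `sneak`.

i(#9)→45 and l(#12)→54: differences scale by 3, so n = 3·pos + 18. Each letter becomes 3×(its alphabet position, a=1..z=26) + 18.
Applying it to sneak: s=19→75, n=14→60, e=5→33, a=1→21, k=11→51.

75 60 33 21 51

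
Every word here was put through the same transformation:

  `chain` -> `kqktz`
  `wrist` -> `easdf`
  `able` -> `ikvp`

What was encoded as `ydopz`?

queen

In chain: c→k is +8, h→q is +9, a→k is +10, i→t is +11 — the shift increases by 1 each position. Each letter shifts forward by (position + 8), i.e. 8, 9, 10, … — the shift grows by one for each successive letter.
Decoding ydopz: y−8=q, d−9=u, o−10=e, p−11=e, z−12=n.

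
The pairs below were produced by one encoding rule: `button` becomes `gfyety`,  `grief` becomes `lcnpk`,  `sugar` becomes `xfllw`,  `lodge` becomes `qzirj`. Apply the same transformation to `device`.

Shifts by position in button: pos 0: b→g (+5), pos 1: u→f (+11), pos 2: t→y (+5), pos 3: t→e (+11) — repeating every 2. A repeating key of period 2 is used — shifts +5, +11 over and over.
For device: d+5=i, e+11=p, v+5=a, i+11=t, c+5=h, e+11=p.

ipathp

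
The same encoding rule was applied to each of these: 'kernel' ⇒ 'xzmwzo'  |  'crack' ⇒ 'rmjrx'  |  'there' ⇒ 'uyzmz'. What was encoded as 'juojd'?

k(10)→x(23) and e(4)→z(25) fit y≡17x+9 (mod 26); the inverse of 17 mod 26 is 23. Each letter's alphabet position (a=0..z=25) is mapped through 17·x+9 mod 26 — an affine cipher.
Undoing it on juojd: j(9)→23·(9−9)≡0=a; u(20)→23·(20−9)≡19=t; o(14)→23·(14−9)≡11=l; j(9)→23·(9−9)≡0=a; d(3)→23·(3−9)≡18=s (all mod 26).

atlas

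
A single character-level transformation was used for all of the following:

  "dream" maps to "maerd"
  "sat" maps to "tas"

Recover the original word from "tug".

gut

The output letters match the input read backwards: dream reversed is maerd. It's just the letters in reverse order.
Undoing it on tug: then reverse → gut.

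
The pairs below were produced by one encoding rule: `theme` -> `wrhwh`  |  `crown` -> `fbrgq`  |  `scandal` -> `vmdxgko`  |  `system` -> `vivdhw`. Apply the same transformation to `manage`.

Shifts by position in theme: pos 0: t→w (+3), pos 1: h→r (+10), pos 2: e→h (+3), pos 3: m→w (+10) — repeating every 2. A repeating key of period 2 is used — shifts +3, +10 over and over.
Applying it to manage: m+3=p, a+10=k, n+3=q, a+10=k, g+3=j, e+10=o.

pkqkjo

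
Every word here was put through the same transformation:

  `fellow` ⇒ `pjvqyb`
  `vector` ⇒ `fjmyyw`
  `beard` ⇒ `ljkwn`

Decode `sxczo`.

issue

Shifts by position in fellow: pos 0: f→p (+10), pos 1: e→j (+5), pos 2: l→v (+10), pos 3: l→q (+5) — repeating every 2. It's a Vigenère-style cipher with numeric key [10,5]: position i shifts by key[i mod 2].
Undoing it on sxczo: s−10=i, x−5=s, c−10=s, z−5=u, o−10=e.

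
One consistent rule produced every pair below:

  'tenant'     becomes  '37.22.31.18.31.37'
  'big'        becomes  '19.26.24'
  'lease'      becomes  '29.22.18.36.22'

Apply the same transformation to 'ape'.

t is letter #20 and maps to 37: an offset of 17. Each letter is replaced by its alphabet position (a=1..z=26) + 17.
Applying it to ape: a=1→18, p=16→33, e=5→22.

18.33.22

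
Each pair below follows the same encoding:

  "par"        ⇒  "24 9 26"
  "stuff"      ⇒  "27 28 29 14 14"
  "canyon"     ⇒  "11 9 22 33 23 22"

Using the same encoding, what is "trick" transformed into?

Letters become their 1-based position plus 8 (so a→9, b→10, …).
On trick: t=20→28, r=18→26, i=9→17, c=3→11, k=11→19.

28 26 17 11 19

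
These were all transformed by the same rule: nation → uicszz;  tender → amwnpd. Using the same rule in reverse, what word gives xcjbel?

quartz

In nation: n→u is +7, a→i is +8, t→c is +9, i→s is +10 — the shift increases by 1 each position. Letter i (0-indexed) is shifted by i+7, so successive shifts are 7, 8, 9, ….
Decoding xcjbel: x−7=q, c−8=u, j−9=a, b−10=r, e−11=t, l−12=z.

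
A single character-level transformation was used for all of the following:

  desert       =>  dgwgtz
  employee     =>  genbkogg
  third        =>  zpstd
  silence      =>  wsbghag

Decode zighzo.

twenty

d(3)→d(3) and e(4)→g(6) fit y≡3x+20 (mod 26); the inverse of 3 mod 26 is 9. This is an affine cipher: with a=0,…,z=25, each position x becomes (3x+20) mod 26.
Undoing it on zighzo: z(25)→9·(25−20)≡19=t; i(8)→9·(8−20)≡22=w; g(6)→9·(6−20)≡4=e; h(7)→9·(7−20)≡13=n; z(25)→9·(25−20)≡19=t; o(14)→9·(14−20)≡24=y (all mod 26).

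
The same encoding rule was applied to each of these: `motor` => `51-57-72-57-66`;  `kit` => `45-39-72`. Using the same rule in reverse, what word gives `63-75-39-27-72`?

quiet

m(#13)→51 and o(#15)→57: differences scale by 3, so n = 3·pos + 12. With a=1..z=26, the number is 3·pos + 12.
Undoing it on 63-75-39-27-72: 63→(63−12)÷3=17=q, 75→(75−12)÷3=21=u, 39→(39−12)÷3=9=i, 27→(27−12)÷3=5=e, 72→(72−12)÷3=20=t.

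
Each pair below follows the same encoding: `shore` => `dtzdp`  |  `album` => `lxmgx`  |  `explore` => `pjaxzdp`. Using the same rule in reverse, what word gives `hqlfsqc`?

Shifts by position in shore: pos 0: s→d (+11), pos 1: h→t (+12), pos 2: o→z (+11), pos 3: r→d (+12) — repeating every 2. A repeating key of period 2 is used — shifts +11, +12 over and over.
Decoding hqlfsqc: h−11=w, q−12=e, l−11=a, f−12=t, s−11=h, q−12=e, c−11=r.

weather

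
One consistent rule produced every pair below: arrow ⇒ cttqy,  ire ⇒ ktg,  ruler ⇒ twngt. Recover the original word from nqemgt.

locker

Compare letters: a→c is +2, r→t is +2, r→t is +2 — a constant shift. It's a constant shift of +2 (ROT2).
Decoding nqemgt: n−2=l, q−2=o, e−2=c, m−2=k, g−2=e, t−2=r.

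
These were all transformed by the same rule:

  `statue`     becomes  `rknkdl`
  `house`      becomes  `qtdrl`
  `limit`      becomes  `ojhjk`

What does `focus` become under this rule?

etzdr

This is an affine cipher: with a=0,…,z=25, each position x becomes (19x+13) mod 26.
For focus: f(5)→19·5+13≡4=e; o(14)→19·14+13≡19=t; c(2)→19·2+13≡25=z; u(20)→19·20+13≡3=d; s(18)→19·18+13≡17=r (all mod 26).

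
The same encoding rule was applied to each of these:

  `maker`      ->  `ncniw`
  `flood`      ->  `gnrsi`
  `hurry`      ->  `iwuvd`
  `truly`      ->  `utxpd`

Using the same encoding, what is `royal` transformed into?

sqbeq

In maker: m→n is +1, a→c is +2, k→n is +3, e→i is +4 — the shift increases by 1 each position. Letter i (0-indexed) is shifted by i+1, so successive shifts are 1, 2, 3, ….
For royal: r+1=s, o+2=q, y+3=b, a+4=e, l+5=q.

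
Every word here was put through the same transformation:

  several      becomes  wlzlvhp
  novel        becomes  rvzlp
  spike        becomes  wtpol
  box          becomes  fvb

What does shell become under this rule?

wllpp

Two shifts are in play — +7 for a/e/i/o/u, +4 for every other letter.
Applying it to shell: s(cons)+4=w, h(cons)+4=l, e(vowel)+7=l, l(cons)+4=p, l(cons)+4=p.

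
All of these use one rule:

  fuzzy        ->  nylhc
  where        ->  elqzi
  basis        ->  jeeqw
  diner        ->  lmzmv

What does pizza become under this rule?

xmlhe

Shifts by position in fuzzy: pos 0: f→n (+8), pos 1: u→y (+4), pos 2: z→l (+12), pos 3: z→h (+8), pos 4: y→c (+4) — repeating every 3. The shifts repeat in a cycle of length 3: positions 0,1,… shift by +8, +4, +12, then the pattern repeats.
For pizza: p+8=x, i+4=m, z+12=l, z+8=h, a+4=e.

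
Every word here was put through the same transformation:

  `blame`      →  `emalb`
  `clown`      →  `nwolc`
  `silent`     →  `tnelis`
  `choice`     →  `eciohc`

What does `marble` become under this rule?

The output letters match the input read backwards: blame reversed is emalb. It's just the letters in reverse order.
On marble: reverse → elbram.

elbram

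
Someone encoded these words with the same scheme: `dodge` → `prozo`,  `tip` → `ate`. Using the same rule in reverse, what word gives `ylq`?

The word is reversed, then every letter is shifted forward by 11.
Decoding ylq: shift back: y−11=n, l−11=a, q−11=f → naf; then reverse → fan.

fan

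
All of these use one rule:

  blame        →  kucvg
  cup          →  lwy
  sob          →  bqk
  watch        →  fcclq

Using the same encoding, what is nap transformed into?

The shift depends on letter class: consonant b→k is +9, but vowel a→c is +2. Vowels shift forward by 2 and consonants shift forward by 9.
On nap: n(cons)+9=w, a(vowel)+2=c, p(cons)+9=y.

wcy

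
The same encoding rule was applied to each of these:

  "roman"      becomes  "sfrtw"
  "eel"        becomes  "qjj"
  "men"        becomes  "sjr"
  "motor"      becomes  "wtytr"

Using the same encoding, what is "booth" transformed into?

myttg

The output letters match the input read backwards, each shifted +5: roman reversed is namor. Read the word backwards and shift each letter +5.
Applying it to booth: reverse → htoob; then shift: h+5=m, t+5=y, o+5=t, o+5=t, b+5=g.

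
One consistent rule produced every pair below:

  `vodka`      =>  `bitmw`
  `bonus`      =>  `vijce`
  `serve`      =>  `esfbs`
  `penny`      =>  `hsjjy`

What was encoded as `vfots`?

v(21)→b(1) and o(14)→i(8) fit y≡25x+22 (mod 26); the inverse of 25 mod 26 is 25. Each letter's alphabet position (a=0..z=25) is mapped through 25·x+22 mod 26 — an affine cipher.
Reversing it on vfots: v(21)→25·(21−22)≡1=b; f(5)→25·(5−22)≡17=r; o(14)→25·(14−22)≡8=i; t(19)→25·(19−22)≡3=d; s(18)→25·(18−22)≡4=e (all mod 26).

bride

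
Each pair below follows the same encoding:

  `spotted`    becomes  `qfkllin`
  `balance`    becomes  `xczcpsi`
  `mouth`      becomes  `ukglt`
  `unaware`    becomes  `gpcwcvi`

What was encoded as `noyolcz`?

digital

s(18)→q(16) and p(15)→f(5) fit y≡21x+2 (mod 26); the inverse of 21 mod 26 is 5. Each letter's alphabet position (a=0..z=25) is mapped through 21·x+2 mod 26 — an affine cipher.
Decoding noyolcz: n(13)→5·(13−2)≡3=d; o(14)→5·(14−2)≡8=i; y(24)→5·(24−2)≡6=g; o(14)→5·(14−2)≡8=i; l(11)→5·(11−2)≡19=t; c(2)→5·(2−2)≡0=a; z(25)→5·(25−2)≡11=l (all mod 26).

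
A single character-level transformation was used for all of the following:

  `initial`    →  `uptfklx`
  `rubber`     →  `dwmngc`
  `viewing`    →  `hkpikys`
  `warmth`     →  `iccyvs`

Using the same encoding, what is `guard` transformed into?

A repeating key of period 3 is used — shifts +12, +2, +11 over and over.
On guard: g+12=s, u+2=w, a+11=l, r+12=d, d+2=f.

swldf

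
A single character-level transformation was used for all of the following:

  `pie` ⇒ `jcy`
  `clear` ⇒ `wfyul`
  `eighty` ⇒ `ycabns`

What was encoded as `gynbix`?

method

Compare letters: p→j is +20, i→c is +20, e→y is +20 — a constant shift. This is a Caesar cipher with shift 20.
Reversing it on gynbix: g−20=m, y−20=e, n−20=t, b−20=h, i−20=o, x−20=d.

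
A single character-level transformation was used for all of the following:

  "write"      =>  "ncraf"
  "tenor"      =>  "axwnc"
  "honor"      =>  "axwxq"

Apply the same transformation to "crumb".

kvdal

The output letters match the input read backwards, each shifted +9: write reversed is etirw. The word is reversed, then every letter is shifted forward by 9.
Applying it to crumb: reverse → bmurc; then shift: b+9=k, m+9=v, u+9=d, r+9=a, c+9=l.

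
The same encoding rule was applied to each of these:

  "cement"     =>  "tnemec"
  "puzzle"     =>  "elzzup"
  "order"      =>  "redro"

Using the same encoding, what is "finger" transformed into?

regnif

The word is simply reversed.
On finger: reverse → regnif.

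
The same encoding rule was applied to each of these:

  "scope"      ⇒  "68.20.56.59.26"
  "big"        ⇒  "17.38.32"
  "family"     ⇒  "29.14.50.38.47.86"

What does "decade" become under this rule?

s(#19)→68 and c(#3)→20: differences scale by 3, so n = 3·pos + 11. Each letter becomes 3×(its alphabet position, a=1..z=26) + 11.
On decade: d=4→23, e=5→26, c=3→20, a=1→14, d=4→23, e=5→26.

23.26.20.14.23.26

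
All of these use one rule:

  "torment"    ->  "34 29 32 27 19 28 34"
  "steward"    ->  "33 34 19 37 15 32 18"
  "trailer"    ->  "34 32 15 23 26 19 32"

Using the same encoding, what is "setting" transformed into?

Letters become their 1-based position plus 14 (so a→15, b→16, …).
Applying it to setting: s=19→33, e=5→19, t=20→34, t=20→34, i=9→23, n=14→28, g=7→21.

33 19 34 34 23 28 21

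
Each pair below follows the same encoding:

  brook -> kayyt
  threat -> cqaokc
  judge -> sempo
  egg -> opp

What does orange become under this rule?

yakwpo

The shift depends on letter class: consonant b→k is +9, but vowel o→y is +10. Vowels shift forward by 10 and consonants shift forward by 9.
For orange: o(vowel)+10=y, r(cons)+9=a, a(vowel)+10=k, n(cons)+9=w, g(cons)+9=p, e(vowel)+10=o.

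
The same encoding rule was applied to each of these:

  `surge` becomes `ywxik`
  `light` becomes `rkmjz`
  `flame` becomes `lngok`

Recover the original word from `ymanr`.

skull

Shifts by position in surge: pos 0: s→y (+6), pos 1: u→w (+2), pos 2: r→x (+6), pos 3: g→i (+2) — repeating every 2. A repeating key of period 2 is used — shifts +6, +2 over and over.
Reversing it on ymanr: y−6=s, m−2=k, a−6=u, n−2=l, r−6=l.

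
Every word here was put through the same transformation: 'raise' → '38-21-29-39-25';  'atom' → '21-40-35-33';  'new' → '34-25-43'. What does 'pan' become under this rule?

r is letter #18 and maps to 38: an offset of 20. Letters become their 1-based position plus 20 (so a→21, b→22, …).
Applying it to pan: p=16→36, a=1→21, n=14→34.

36-21-34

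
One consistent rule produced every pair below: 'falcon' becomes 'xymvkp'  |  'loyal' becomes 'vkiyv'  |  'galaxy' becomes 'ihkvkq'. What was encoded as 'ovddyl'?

The output letters match the input read backwards, each shifted +10: falcon reversed is noclaf. The word is reversed, then every letter is shifted forward by 10.
Reversing it on ovddyl: shift back: o−10=e, v−10=l, d−10=t, d−10=t, y−10=o, l−10=b → elttob; then reverse → bottle.

bottle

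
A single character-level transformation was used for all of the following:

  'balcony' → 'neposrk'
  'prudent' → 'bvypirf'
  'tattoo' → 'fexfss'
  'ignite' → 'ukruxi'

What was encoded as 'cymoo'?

quick

Shifts by position in balcony: pos 0: b→n (+12), pos 1: a→e (+4), pos 2: l→p (+4), pos 3: c→o (+12), pos 4: o→s (+4), pos 5: n→r (+4) — repeating every 3. The shifts repeat in a cycle of length 3: positions 0,1,… shift by +12, +4, +4, then the pattern repeats.
Undoing it on cymoo: c−12=q, y−4=u, m−4=i, o−12=c, o−4=k.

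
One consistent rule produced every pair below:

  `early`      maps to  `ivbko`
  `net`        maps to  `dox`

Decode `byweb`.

rumor

The output letters match the input read backwards, each shifted +10: early reversed is ylrae. The word is reversed, then every letter is shifted forward by 10.
Undoing it on byweb: shift back: b−10=r, y−10=o, w−10=m, e−10=u, b−10=r → romur; then reverse → rumor.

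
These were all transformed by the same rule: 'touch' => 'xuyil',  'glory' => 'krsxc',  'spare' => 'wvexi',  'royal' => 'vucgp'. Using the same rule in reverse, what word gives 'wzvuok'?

It's a Vigenère-style cipher with numeric key [4,6]: position i shifts by key[i mod 2].
Undoing it on wzvuok: w−4=s, z−6=t, v−4=r, u−6=o, o−4=k, k−6=e.

stroke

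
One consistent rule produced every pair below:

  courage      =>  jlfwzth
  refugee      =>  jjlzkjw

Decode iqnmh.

Two steps: reverse the string, then apply a Caesar shift of +5.
Decoding iqnmh: shift back: i−5=d, q−5=l, n−5=i, m−5=h, h−5=c → dlihc; then reverse → child.

child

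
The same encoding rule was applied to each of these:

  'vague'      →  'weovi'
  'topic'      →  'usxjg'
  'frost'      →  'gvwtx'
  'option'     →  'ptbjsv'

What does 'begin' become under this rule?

It's a Vigenère-style cipher with numeric key [1,4,8]: position i shifts by key[i mod 3].
Applying it to begin: b+1=c, e+4=i, g+8=o, i+1=j, n+4=r.

ciojr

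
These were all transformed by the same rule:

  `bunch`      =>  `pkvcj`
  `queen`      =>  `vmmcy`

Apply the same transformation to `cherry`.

gzzmpk

The output letters match the input read backwards, each shifted +8: bunch reversed is hcnub. Read the word backwards and shift each letter +8.
For cherry: reverse → yrrehc; then shift: y+8=g, r+8=z, r+8=z, e+8=m, h+8=p, c+8=k.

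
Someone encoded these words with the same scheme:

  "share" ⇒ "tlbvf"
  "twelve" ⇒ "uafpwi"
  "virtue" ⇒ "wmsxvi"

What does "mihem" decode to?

legal

Shifts by position in share: pos 0: s→t (+1), pos 1: h→l (+4), pos 2: a→b (+1), pos 3: r→v (+4) — repeating every 2. A repeating key of period 2 is used — shifts +1, +4 over and over.
Reversing it on mihem: m−1=l, i−4=e, h−1=g, e−4=a, m−1=l.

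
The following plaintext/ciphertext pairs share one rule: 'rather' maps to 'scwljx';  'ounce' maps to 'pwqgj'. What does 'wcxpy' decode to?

vault

In rather: r→s is +1, a→c is +2, t→w is +3, h→l is +4 — the shift increases by 1 each position. Letter i (0-indexed) is shifted by i+1, so successive shifts are 1, 2, 3, ….
Undoing it on wcxpy: w−1=v, c−2=a, x−3=u, p−4=l, y−5=t.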